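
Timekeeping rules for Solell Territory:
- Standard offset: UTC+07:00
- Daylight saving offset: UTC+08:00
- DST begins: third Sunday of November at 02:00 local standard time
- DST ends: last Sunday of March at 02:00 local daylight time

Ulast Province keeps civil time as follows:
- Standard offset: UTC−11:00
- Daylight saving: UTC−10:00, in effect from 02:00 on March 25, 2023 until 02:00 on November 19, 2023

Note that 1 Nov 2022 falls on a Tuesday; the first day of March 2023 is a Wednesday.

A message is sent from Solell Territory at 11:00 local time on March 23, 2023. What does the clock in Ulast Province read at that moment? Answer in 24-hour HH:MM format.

16:00

1 November 2022 is a Tuesday, so the first Sunday is November 6 and the third is November 20.
1 March 2023 is a Wednesday, so Sundays fall on 5, 12, 19, 26; the last is March 26.
March 23, 2023 falls between 20 November 2022 and 26 March 2023, so daylight saving is in effect and Solell Territory is at UTC+08:00.
11:00 Solell Territory − 8h = 03:00 UTC.
At the standard offset (UTC−11:00), 03:00 UTC − 11h = 16:00 Ulast Province standard time (rolling into the previous day, 22 March 2023).
The standard-time date in Ulast Province, March 22, 2023, is outside the daylight-saving period (25 March – 19 November), so Ulast Province is on standard time, UTC−11:00.
03:00 UTC − 11h = 16:00 Ulast Province (rolling into the previous day, 22 March 2023).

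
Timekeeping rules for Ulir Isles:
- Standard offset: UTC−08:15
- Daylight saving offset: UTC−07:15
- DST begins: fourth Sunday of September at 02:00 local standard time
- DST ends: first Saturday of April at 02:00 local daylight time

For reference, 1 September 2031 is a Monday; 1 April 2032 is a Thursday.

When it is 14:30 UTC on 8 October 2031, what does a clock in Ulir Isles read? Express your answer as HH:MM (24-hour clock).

1 September 2031 is a Monday, so the first Sunday is September 7 and the fourth is September 28.
1 April 2032 is a Thursday, so the first Saturday is April 3.
At the standard offset (UTC−08:15), 14:30 UTC − 8h15m = 06:15 Ulir Isles standard time.
The standard-time date in Ulir Isles, 8 October 2031, lies within the daylight-saving period (28 September 2031 – 3 April 2032), so Ulir Isles is on daylight time, UTC−07:15.
14:30 UTC − 7h15m = 07:15 local.

07:15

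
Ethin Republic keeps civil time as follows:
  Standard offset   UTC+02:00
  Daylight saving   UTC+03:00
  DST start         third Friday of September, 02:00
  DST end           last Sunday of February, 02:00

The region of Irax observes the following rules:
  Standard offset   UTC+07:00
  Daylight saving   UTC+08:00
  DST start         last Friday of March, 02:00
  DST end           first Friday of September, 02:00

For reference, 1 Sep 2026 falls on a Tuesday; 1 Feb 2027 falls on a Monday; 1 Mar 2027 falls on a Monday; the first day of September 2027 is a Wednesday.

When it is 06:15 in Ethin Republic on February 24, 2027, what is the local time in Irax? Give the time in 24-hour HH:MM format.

1 September 2026 is a Tuesday, so the first Friday is September 4 and the third is September 18.
1 February 2027 is a Monday, so Sundays fall on 7, 14, 21, 28; the last is February 28.
February 24, 2027 falls between 18 September 2026 and 28 February 2027, so daylight saving is in effect and Ethin Republic is at UTC+03:00.
06:15 Ethin Republic − 3h = 03:15 UTC.
1 March 2027 is a Monday, so Fridays fall on 5, 12, 19, 26; the last is March 26.
1 September 2027 is a Wednesday, so the first Friday is September 3.
At the standard offset (UTC+07:00), 03:15 UTC + 7h = 10:15 Irax standard time.
Daylight saving runs 26 March – 3 September; the standard-time date in Irax, February 24, 2027, is outside that window, so Irax is on standard time at UTC+07:00.
03:15 UTC + 7h = 10:15 Irax.

10:15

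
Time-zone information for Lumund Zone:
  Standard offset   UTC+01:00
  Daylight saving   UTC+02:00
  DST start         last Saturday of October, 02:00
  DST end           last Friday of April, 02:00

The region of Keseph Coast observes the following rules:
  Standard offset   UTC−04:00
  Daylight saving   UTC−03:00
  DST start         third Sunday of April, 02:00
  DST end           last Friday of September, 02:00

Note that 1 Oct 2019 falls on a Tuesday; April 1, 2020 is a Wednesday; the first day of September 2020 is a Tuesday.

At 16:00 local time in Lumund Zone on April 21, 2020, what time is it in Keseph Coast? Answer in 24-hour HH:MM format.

1 October 2019 is a Tuesday, so Saturdays fall on 5, 12, 19, 26; the last is October 26.
1 April 2020 is a Wednesday, so Fridays fall on 3, 10, 17, 24; the last is April 24.
Daylight saving runs 26 October 2019 – 24 April 2020; April 21, 2020 is inside that window, so Lumund Zone is at UTC+02:00.
16:00 Lumund Zone − 2h = 14:00 UTC.
1 April 2020 is a Wednesday, so the first Sunday is April 5 and the third is April 19.
1 September 2020 is a Tuesday, so Fridays fall on 4, 11, 18, 25; the last is September 25.
At the standard offset (UTC−04:00), 14:00 UTC − 4h = 10:00 Keseph Coast standard time.
Daylight saving runs 19 April – 25 September; the standard-time date in Keseph Coast, April 21, 2020, is inside that window, so Keseph Coast is at UTC−03:00.
14:00 UTC − 3h = 11:00 Keseph Coast.

11:00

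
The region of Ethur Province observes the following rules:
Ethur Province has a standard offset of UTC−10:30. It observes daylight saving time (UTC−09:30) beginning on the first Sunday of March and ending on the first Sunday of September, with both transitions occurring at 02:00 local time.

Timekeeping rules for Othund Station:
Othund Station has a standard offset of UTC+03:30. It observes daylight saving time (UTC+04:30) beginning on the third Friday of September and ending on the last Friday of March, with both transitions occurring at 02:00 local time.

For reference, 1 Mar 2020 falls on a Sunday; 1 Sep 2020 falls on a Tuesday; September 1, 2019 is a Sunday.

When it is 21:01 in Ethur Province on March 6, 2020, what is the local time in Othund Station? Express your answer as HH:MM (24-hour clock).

1 March 2020 is a Sunday, so the first Sunday is March 1.
1 September 2020 is a Tuesday, so the first Sunday is September 6.
March 6, 2020 falls between 1 March and 6 September, so daylight saving is in effect and Ethur Province is at UTC−09:30.
21:01 Ethur Province + 9h30m = 06:31 UTC (rolling into the next day, 7 March 2020).
1 September 2019 is a Sunday, so the first Friday is September 6 and the third is September 20.
1 March 2020 is a Sunday, so Fridays fall on 6, 13, 20, 27; the last is March 27.
At the standard offset (UTC+03:30), 06:31 UTC + 3h30m = 10:01 Othund Station standard time.
The standard-time date in Othund Station, March 7, 2020, lies within the daylight-saving period (20 September 2019 – 27 March 2020), so Othund Station is on daylight time, UTC+04:30.
06:31 UTC + 4h30m = 11:01 Othund Station.

11:01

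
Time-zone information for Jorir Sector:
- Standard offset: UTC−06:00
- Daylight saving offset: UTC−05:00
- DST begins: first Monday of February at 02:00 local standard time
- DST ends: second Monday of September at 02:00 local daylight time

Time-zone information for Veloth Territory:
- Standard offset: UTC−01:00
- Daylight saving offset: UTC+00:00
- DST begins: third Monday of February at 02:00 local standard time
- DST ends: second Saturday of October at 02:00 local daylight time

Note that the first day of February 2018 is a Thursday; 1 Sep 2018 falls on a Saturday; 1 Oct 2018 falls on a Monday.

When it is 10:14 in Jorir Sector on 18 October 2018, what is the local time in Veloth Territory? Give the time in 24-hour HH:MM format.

15:14

1 February 2018 is a Thursday, so the first Monday is February 5.
1 September 2018 is a Saturday, so the first Monday is September 3 and the second is September 10.
Daylight saving runs 5 February – 10 September; 18 October 2018 is outside that window, so Jorir Sector is on standard time at UTC−06:00.
10:14 Jorir Sector + 6h = 16:14 UTC.
1 February 2018 is a Thursday, so the first Monday is February 5 and the third is February 19.
1 October 2018 is a Monday, so the first Saturday is October 6 and the second is October 13.
At the standard offset (UTC−01:00), 16:14 UTC − 1h = 15:14 Veloth Territory standard time.
The standard-time date in Veloth Territory, 18 October 2018, is outside the daylight-saving period (19 February – 13 October), so Veloth Territory is on standard time, UTC−01:00.
16:14 UTC − 1h = 15:14 Veloth Territory.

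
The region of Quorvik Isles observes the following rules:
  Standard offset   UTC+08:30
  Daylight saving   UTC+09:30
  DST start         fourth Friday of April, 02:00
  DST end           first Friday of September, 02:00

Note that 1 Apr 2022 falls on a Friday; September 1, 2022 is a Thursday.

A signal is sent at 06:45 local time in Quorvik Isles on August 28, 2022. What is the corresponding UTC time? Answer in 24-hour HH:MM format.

21:15

1 April 2022 is a Friday, so the first Friday is April 1 and the fourth is April 22.
1 September 2022 is a Thursday, so the first Friday is September 2.
August 28, 2022 falls between 22 April and 2 September, so daylight saving is in effect and Quorvik Isles is at UTC+09:30.
06:45 local − 9h30m = 21:15 UTC (rolling into the previous day, 27 August 2022).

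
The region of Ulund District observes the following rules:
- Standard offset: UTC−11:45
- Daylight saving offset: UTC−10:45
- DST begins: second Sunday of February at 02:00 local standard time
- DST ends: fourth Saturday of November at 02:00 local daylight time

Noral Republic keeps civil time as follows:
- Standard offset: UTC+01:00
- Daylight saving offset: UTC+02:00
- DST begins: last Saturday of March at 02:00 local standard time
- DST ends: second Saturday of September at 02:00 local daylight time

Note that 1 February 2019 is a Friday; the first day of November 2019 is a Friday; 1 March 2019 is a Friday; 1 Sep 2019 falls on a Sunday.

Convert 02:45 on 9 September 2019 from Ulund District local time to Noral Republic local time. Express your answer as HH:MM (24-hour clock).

1 February 2019 is a Friday, so the first Sunday is February 3 and the second is February 10.
1 November 2019 is a Friday, so the first Saturday is November 2 and the fourth is November 23.
Daylight saving runs 10 February – 23 November; 9 September 2019 is inside that window, so Ulund District is at UTC−10:45.
02:45 Ulund District + 10h45m = 13:30 UTC.
1 March 2019 is a Friday, so Saturdays fall on 2, 9, 16, 23, 30; the last is March 30.
1 September 2019 is a Sunday, so the first Saturday is September 7 and the second is September 14.
At the standard offset (UTC+01:00), 13:30 UTC + 1h = 14:30 Noral Republic standard time.
The standard-time date in Noral Republic, 9 September 2019, lies within the daylight-saving period (30 March – 14 September), so Noral Republic is on daylight time, UTC+02:00.
13:30 UTC + 2h = 15:30 Noral Republic.

15:30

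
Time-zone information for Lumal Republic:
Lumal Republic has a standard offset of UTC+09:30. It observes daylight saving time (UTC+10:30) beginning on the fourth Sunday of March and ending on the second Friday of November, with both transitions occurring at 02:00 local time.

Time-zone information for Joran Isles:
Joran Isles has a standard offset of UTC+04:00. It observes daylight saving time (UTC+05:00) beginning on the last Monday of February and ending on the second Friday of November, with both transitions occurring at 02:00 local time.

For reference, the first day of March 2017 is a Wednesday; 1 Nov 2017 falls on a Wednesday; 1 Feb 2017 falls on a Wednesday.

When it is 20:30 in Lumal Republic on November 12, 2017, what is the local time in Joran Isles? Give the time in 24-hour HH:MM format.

1 March 2017 is a Wednesday, so the first Sunday is March 5 and the fourth is March 26.
1 November 2017 is a Wednesday, so the first Friday is November 3 and the second is November 10.
November 12, 2017 does not fall between 26 March and 10 November, so daylight saving is not in effect and Lumal Republic is at UTC+09:30.
20:30 Lumal Republic − 9h30m = 11:00 UTC.
1 February 2017 is a Wednesday, so Mondays fall on 6, 13, 20, 27; the last is February 27.
1 November 2017 is a Wednesday, so the first Friday is November 3 and the second is November 10.
At the standard offset (UTC+04:00), 11:00 UTC + 4h = 15:00 Joran Isles standard time.
Daylight saving runs 27 February – 10 November; the standard-time date in Joran Isles, November 12, 2017, is outside that window, so Joran Isles is on standard time at UTC+04:00.
11:00 UTC + 4h = 15:00 Joran Isles.

15:00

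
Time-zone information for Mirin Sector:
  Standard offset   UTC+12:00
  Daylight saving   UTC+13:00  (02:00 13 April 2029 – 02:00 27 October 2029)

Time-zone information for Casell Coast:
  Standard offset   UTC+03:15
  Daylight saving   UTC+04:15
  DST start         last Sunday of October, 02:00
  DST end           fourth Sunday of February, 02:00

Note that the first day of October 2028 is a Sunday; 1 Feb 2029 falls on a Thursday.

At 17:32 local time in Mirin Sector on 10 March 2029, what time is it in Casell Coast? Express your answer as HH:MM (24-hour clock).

10 March 2029 does not fall between 13 April and 27 October, so daylight saving is not in effect and Mirin Sector is at UTC+12:00.
17:32 Mirin Sector − 12h = 05:32 UTC.
1 October 2028 is a Sunday, so Sundays fall on 1, 8, 15, 22, 29; the last is October 29.
1 February 2029 is a Thursday, so the first Sunday is February 4 and the fourth is February 25.
At the standard offset (UTC+03:15), 05:32 UTC + 3h15m = 08:47 Casell Coast standard time.
Daylight saving runs 29 October 2028 – 25 February 2029; the standard-time date in Casell Coast, 10 March 2029, is outside that window, so Casell Coast is on standard time at UTC+03:15.
05:32 UTC + 3h15m = 08:47 Casell Coast.

08:47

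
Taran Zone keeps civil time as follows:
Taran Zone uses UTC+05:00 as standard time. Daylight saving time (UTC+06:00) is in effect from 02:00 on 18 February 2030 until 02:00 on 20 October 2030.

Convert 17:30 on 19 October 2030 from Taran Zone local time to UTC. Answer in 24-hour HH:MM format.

11:30

19 October 2030 lies within the daylight-saving period (18 February – 20 October), so Taran Zone is on daylight time, UTC+06:00.
17:30 local − 6h = 11:30 UTC.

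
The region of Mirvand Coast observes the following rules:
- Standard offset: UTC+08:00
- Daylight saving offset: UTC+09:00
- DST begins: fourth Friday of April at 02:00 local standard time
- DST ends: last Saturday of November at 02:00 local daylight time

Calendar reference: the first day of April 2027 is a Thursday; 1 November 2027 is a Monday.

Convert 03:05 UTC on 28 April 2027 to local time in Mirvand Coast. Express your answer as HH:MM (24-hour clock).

12:05

1 April 2027 is a Thursday, so the first Friday is April 2 and the fourth is April 23.
1 November 2027 is a Monday, so Saturdays fall on 6, 13, 20, 27; the last is November 27.
At the standard offset (UTC+08:00), 03:05 UTC + 8h = 11:05 Mirvand Coast standard time.
The standard-time date in Mirvand Coast, 28 April 2027, falls between 23 April and 27 November, so daylight saving is in effect and Mirvand Coast is at UTC+09:00.
03:05 UTC + 9h = 12:05 local.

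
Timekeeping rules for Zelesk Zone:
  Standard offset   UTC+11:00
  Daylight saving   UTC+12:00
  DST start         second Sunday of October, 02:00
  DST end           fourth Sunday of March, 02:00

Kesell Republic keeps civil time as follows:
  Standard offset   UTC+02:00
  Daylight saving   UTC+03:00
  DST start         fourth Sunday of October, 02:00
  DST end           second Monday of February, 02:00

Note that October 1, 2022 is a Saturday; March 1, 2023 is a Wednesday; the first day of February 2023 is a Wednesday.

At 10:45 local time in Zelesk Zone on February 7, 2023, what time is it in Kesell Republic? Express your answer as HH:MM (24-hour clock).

1 October 2022 is a Saturday, so the first Sunday is October 2 and the second is October 9.
1 March 2023 is a Wednesday, so the first Sunday is March 5 and the fourth is March 26.
Daylight saving runs 9 October 2022 – 26 March 2023; February 7, 2023 is inside that window, so Zelesk Zone is at UTC+12:00.
10:45 Zelesk Zone − 12h = 22:45 UTC (rolling into the previous day, 6 February 2023).
1 October 2022 is a Saturday, so the first Sunday is October 2 and the fourth is October 23.
1 February 2023 is a Wednesday, so the first Monday is February 6 and the second is February 13.
At the standard offset (UTC+02:00), 22:45 UTC + 2h = 00:45 Kesell Republic standard time (rolling into the next day, 7 February 2023).
The standard-time date in Kesell Republic, February 7, 2023, lies within the daylight-saving period (23 October 2022 – 13 February 2023), so Kesell Republic is on daylight time, UTC+03:00.
22:45 UTC + 3h = 01:45 Kesell Republic (rolling into the next day, 7 February 2023).

01:45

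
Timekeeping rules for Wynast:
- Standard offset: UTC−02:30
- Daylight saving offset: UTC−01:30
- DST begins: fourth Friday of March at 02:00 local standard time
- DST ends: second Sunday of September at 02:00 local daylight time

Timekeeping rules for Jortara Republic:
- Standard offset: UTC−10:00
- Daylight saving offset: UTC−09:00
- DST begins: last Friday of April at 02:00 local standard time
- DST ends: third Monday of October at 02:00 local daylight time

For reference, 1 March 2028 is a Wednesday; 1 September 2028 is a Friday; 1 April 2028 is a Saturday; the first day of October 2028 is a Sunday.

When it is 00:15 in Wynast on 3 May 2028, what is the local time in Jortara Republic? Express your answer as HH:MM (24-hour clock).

16:45

1 March 2028 is a Wednesday, so the first Friday is March 3 and the fourth is March 24.
1 September 2028 is a Friday, so the first Sunday is September 3 and the second is September 10.
Daylight saving runs 24 March – 10 September; 3 May 2028 is inside that window, so Wynast is at UTC−01:30.
00:15 Wynast + 1h30m = 01:45 UTC.
1 April 2028 is a Saturday, so Fridays fall on 7, 14, 21, 28; the last is April 28.
1 October 2028 is a Sunday, so the first Monday is October 2 and the third is October 16.
At the standard offset (UTC−10:00), 01:45 UTC − 10h = 15:45 Jortara Republic standard time (rolling into the previous day, 2 May 2028).
The standard-time date in Jortara Republic, 2 May 2028, lies within the daylight-saving period (28 April – 16 October), so Jortara Republic is on daylight time, UTC−09:00.
01:45 UTC − 9h = 16:45 Jortara Republic (rolling into the previous day, 2 May 2028).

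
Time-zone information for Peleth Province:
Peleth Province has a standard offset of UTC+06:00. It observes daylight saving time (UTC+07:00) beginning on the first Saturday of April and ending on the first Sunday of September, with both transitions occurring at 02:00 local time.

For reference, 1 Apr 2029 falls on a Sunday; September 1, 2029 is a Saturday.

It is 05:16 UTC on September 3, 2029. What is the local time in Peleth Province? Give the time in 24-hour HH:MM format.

1 April 2029 is a Sunday, so the first Saturday is April 7.
1 September 2029 is a Saturday, so the first Sunday is September 2.
At the standard offset (UTC+06:00), 05:16 UTC + 6h = 11:16 Peleth Province standard time.
The standard-time date in Peleth Province, September 3, 2029, is outside the daylight-saving period (7 April – 2 September), so Peleth Province is on standard time, UTC+06:00.
05:16 UTC + 6h = 11:16 local.

11:16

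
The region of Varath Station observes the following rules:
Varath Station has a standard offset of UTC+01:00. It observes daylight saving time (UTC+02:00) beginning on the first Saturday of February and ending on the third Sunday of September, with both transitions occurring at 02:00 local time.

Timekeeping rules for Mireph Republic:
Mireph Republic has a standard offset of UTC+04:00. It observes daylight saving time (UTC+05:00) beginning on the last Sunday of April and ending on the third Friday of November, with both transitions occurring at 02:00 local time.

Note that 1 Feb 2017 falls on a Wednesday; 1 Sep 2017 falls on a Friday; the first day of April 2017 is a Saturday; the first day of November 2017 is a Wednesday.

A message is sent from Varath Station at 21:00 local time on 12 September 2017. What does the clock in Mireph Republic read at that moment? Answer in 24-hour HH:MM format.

1 February 2017 is a Wednesday, so the first Saturday is February 4.
1 September 2017 is a Friday, so the first Sunday is September 3 and the third is September 17.
12 September 2017 falls between 4 February and 17 September, so daylight saving is in effect and Varath Station is at UTC+02:00.
21:00 Varath Station − 2h = 19:00 UTC.
1 April 2017 is a Saturday, so Sundays fall on 2, 9, 16, 23, 30; the last is April 30.
1 November 2017 is a Wednesday, so the first Friday is November 3 and the third is November 17.
At the standard offset (UTC+04:00), 19:00 UTC + 4h = 23:00 Mireph Republic standard time.
Daylight saving runs 30 April – 17 November; the standard-time date in Mireph Republic, 12 September 2017, is inside that window, so Mireph Republic is at UTC+05:00.
19:00 UTC + 5h = 00:00 Mireph Republic (rolling into the next day, 13 September 2017).

00:00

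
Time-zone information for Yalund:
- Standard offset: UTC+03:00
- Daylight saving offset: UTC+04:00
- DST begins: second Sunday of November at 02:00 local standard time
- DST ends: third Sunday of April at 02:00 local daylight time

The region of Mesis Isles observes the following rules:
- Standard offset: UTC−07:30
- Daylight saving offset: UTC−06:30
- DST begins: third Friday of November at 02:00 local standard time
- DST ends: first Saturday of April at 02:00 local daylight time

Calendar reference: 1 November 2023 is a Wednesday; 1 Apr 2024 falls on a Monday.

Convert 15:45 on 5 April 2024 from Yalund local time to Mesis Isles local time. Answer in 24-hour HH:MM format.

05:15

1 November 2023 is a Wednesday, so the first Sunday is November 5 and the second is November 12.
1 April 2024 is a Monday, so the first Sunday is April 7 and the third is April 21.
5 April 2024 falls between 12 November 2023 and 21 April 2024, so daylight saving is in effect and Yalund is at UTC+04:00.
15:45 Yalund − 4h = 11:45 UTC.
1 November 2023 is a Wednesday, so the first Friday is November 3 and the third is November 17.
1 April 2024 is a Monday, so the first Saturday is April 6.
At the standard offset (UTC−07:30), 11:45 UTC − 7h30m = 04:15 Mesis Isles standard time.
The standard-time date in Mesis Isles, 5 April 2024, falls between 17 November 2023 and 6 April 2024, so daylight saving is in effect and Mesis Isles is at UTC−06:30.
11:45 UTC − 6h30m = 05:15 Mesis Isles.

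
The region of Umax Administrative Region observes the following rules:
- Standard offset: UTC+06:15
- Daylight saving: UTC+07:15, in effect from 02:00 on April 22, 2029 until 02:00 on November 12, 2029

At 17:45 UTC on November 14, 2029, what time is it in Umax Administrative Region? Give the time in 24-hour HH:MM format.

At the standard offset (UTC+06:15), 17:45 UTC + 6h15m = 00:00 Umax Administrative Region standard time (rolling into the next day, 15 November 2029).
Daylight saving runs 22 April – 12 November; the standard-time date in Umax Administrative Region, November 15, 2029, is outside that window, so Umax Administrative Region is on standard time at UTC+06:15.
17:45 UTC + 6h15m = 00:00 local (rolling into the next day, 15 November 2029).

00:00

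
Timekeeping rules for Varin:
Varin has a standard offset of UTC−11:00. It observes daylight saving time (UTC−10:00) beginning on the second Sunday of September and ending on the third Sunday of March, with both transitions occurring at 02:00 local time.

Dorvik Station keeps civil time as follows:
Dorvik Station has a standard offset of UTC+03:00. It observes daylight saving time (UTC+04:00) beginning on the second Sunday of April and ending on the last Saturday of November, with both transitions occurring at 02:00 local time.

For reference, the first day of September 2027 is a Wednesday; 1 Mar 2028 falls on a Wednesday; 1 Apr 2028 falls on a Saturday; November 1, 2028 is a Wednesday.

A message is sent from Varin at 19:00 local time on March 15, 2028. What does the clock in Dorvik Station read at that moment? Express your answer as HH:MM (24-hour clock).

08:00

1 September 2027 is a Wednesday, so the first Sunday is September 5 and the second is September 12.
1 March 2028 is a Wednesday, so the first Sunday is March 5 and the third is March 19.
March 15, 2028 falls between 12 September 2027 and 19 March 2028, so daylight saving is in effect and Varin is at UTC−10:00.
19:00 Varin + 10h = 05:00 UTC (rolling into the next day, 16 March 2028).
1 April 2028 is a Saturday, so the first Sunday is April 2 and the second is April 9.
1 November 2028 is a Wednesday, so Saturdays fall on 4, 11, 18, 25; the last is November 25.
At the standard offset (UTC+03:00), 05:00 UTC + 3h = 08:00 Dorvik Station standard time.
Daylight saving runs 9 April – 25 November; the standard-time date in Dorvik Station, March 16, 2028, is outside that window, so Dorvik Station is on standard time at UTC+03:00.
05:00 UTC + 3h = 08:00 Dorvik Station.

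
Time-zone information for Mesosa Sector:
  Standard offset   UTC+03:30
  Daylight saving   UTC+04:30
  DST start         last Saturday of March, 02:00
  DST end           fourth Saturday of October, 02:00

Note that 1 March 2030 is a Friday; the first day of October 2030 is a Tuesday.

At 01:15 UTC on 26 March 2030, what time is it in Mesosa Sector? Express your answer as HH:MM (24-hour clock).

1 March 2030 is a Friday, so Saturdays fall on 2, 9, 16, 23, 30; the last is March 30.
1 October 2030 is a Tuesday, so the first Saturday is October 5 and the fourth is October 26.
At the standard offset (UTC+03:30), 01:15 UTC + 3h30m = 04:45 Mesosa Sector standard time.
The standard-time date in Mesosa Sector, 26 March 2030, does not fall between 30 March and 26 October, so daylight saving is not in effect and Mesosa Sector is at UTC+03:30.
01:15 UTC + 3h30m = 04:45 local.

04:45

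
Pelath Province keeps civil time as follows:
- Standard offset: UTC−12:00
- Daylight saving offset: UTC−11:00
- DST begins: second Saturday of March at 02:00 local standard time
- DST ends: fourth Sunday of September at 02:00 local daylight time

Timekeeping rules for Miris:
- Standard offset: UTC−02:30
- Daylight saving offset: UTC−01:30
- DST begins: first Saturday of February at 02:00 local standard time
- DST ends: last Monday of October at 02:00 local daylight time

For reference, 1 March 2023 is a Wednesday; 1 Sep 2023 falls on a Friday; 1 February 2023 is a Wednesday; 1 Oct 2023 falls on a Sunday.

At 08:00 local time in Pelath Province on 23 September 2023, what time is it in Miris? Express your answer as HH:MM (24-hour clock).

17:30

1 March 2023 is a Wednesday, so the first Saturday is March 4 and the second is March 11.
1 September 2023 is a Friday, so the first Sunday is September 3 and the fourth is September 24.
Daylight saving runs 11 March – 24 September; 23 September 2023 is inside that window, so Pelath Province is at UTC−11:00.
08:00 Pelath Province + 11h = 19:00 UTC.
1 February 2023 is a Wednesday, so the first Saturday is February 4.
1 October 2023 is a Sunday, so Mondays fall on 2, 9, 16, 23, 30; the last is October 30.
At the standard offset (UTC−02:30), 19:00 UTC − 2h30m = 16:30 Miris standard time.
The standard-time date in Miris, 23 September 2023, falls between 4 February and 30 October, so daylight saving is in effect and Miris is at UTC−01:30.
19:00 UTC − 1h30m = 17:30 Miris.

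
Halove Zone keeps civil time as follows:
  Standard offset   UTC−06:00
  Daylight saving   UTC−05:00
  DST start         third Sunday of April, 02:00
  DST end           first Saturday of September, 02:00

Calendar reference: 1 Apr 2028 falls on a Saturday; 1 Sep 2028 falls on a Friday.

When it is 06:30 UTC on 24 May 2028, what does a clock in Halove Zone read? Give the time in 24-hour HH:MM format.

1 April 2028 is a Saturday, so the first Sunday is April 2 and the third is April 16.
1 September 2028 is a Friday, so the first Saturday is September 2.
At the standard offset (UTC−06:00), 06:30 UTC − 6h = 00:30 Halove Zone standard time.
The standard-time date in Halove Zone, 24 May 2028, falls between 16 April and 2 September, so daylight saving is in effect and Halove Zone is at UTC−05:00.
06:30 UTC − 5h = 01:30 local.

01:30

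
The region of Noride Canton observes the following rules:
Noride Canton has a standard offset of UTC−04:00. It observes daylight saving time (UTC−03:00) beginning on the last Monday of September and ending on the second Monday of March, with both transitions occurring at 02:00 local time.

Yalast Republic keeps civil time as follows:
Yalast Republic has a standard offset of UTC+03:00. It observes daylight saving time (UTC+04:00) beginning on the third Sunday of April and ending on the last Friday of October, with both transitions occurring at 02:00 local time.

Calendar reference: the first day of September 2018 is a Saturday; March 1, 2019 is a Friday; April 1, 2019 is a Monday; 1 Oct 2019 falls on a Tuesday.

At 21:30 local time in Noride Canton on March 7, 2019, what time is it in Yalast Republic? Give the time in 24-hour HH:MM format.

03:30

1 September 2018 is a Saturday, so Mondays fall on 3, 10, 17, 24; the last is September 24.
1 March 2019 is a Friday, so the first Monday is March 4 and the second is March 11.
March 7, 2019 falls between 24 September 2018 and 11 March 2019, so daylight saving is in effect and Noride Canton is at UTC−03:00.
21:30 Noride Canton + 3h = 00:30 UTC (rolling into the next day, 8 March 2019).
1 April 2019 is a Monday, so the first Sunday is April 7 and the third is April 21.
1 October 2019 is a Tuesday, so Fridays fall on 4, 11, 18, 25; the last is October 25.
At the standard offset (UTC+03:00), 00:30 UTC + 3h = 03:30 Yalast Republic standard time.
Daylight saving runs 21 April – 25 October; the standard-time date in Yalast Republic, March 8, 2019, is outside that window, so Yalast Republic is on standard time at UTC+03:00.
00:30 UTC + 3h = 03:30 Yalast Republic.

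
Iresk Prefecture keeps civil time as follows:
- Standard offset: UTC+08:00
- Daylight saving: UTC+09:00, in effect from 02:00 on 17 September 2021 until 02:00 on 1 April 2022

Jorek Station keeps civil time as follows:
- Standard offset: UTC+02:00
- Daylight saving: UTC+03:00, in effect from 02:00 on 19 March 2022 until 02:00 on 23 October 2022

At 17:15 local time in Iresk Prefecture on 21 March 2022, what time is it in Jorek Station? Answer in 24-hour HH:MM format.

11:15

Daylight saving runs 17 September 2021 – 1 April 2022; 21 March 2022 is inside that window, so Iresk Prefecture is at UTC+09:00.
17:15 Iresk Prefecture − 9h = 08:15 UTC.
At the standard offset (UTC+02:00), 08:15 UTC + 2h = 10:15 Jorek Station standard time.
The standard-time date in Jorek Station, 21 March 2022, lies within the daylight-saving period (19 March – 23 October), so Jorek Station is on daylight time, UTC+03:00.
08:15 UTC + 3h = 11:15 Jorek Station.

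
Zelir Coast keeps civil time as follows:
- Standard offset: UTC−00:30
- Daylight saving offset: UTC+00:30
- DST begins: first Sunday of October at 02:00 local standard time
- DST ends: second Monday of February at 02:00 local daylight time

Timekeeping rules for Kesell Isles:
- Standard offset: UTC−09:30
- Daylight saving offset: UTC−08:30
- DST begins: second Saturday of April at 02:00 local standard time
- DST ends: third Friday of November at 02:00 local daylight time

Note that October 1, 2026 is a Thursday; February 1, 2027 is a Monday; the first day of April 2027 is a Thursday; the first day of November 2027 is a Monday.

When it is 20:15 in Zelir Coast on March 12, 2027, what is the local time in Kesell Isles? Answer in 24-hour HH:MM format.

1 October 2026 is a Thursday, so the first Sunday is October 4.
1 February 2027 is a Monday, so the first Monday is February 1 and the second is February 8.
March 12, 2027 does not fall between 4 October 2026 and 8 February 2027, so daylight saving is not in effect and Zelir Coast is at UTC−00:30.
20:15 Zelir Coast + 0h30m = 20:45 UTC.
1 April 2027 is a Thursday, so the first Saturday is April 3 and the second is April 10.
1 November 2027 is a Monday, so the first Friday is November 5 and the third is November 19.
At the standard offset (UTC−09:30), 20:45 UTC − 9h30m = 11:15 Kesell Isles standard time.
Daylight saving runs 10 April – 19 November; the standard-time date in Kesell Isles, March 12, 2027, is outside that window, so Kesell Isles is on standard time at UTC−09:30.
20:45 UTC − 9h30m = 11:15 Kesell Isles.

11:15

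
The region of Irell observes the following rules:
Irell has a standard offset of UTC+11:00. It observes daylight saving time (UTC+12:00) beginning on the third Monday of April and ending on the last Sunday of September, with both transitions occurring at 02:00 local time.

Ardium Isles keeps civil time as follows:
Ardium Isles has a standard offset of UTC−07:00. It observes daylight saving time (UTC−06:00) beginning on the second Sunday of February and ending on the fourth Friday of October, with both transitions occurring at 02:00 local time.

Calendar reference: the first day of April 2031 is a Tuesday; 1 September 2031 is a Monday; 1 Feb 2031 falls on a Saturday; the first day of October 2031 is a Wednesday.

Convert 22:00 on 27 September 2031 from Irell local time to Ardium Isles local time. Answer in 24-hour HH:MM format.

1 April 2031 is a Tuesday, so the first Monday is April 7 and the third is April 21.
1 September 2031 is a Monday, so Sundays fall on 7, 14, 21, 28; the last is September 28.
27 September 2031 lies within the daylight-saving period (21 April – 28 September), so Irell is on daylight time, UTC+12:00.
22:00 Irell − 12h = 10:00 UTC.
1 February 2031 is a Saturday, so the first Sunday is February 2 and the second is February 9.
1 October 2031 is a Wednesday, so the first Friday is October 3 and the fourth is October 24.
At the standard offset (UTC−07:00), 10:00 UTC − 7h = 03:00 Ardium Isles standard time.
The standard-time date in Ardium Isles, 27 September 2031, falls between 9 February and 24 October, so daylight saving is in effect and Ardium Isles is at UTC−06:00.
10:00 UTC − 6h = 04:00 Ardium Isles.

04:00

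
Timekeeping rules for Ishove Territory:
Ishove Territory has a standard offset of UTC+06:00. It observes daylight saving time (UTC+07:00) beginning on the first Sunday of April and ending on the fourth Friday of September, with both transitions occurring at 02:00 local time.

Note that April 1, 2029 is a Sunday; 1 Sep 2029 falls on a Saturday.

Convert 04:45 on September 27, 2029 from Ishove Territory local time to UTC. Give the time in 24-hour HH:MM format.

21:45

1 April 2029 is a Sunday, so the first Sunday is April 1.
1 September 2029 is a Saturday, so the first Friday is September 7 and the fourth is September 28.
Daylight saving runs 1 April – 28 September; September 27, 2029 is inside that window, so Ishove Territory is at UTC+07:00.
04:45 local − 7h = 21:45 UTC (rolling into the previous day, 26 September 2029).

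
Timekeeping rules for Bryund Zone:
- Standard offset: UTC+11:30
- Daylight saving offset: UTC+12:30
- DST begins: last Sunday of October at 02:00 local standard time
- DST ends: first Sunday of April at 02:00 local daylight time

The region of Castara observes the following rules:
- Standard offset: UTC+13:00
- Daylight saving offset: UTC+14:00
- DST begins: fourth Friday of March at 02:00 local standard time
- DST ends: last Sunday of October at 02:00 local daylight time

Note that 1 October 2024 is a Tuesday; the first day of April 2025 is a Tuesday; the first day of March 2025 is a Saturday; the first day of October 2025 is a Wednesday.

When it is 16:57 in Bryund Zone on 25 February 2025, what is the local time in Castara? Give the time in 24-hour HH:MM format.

1 October 2024 is a Tuesday, so Sundays fall on 6, 13, 20, 27; the last is October 27.
1 April 2025 is a Tuesday, so the first Sunday is April 6.
25 February 2025 falls between 27 October 2024 and 6 April 2025, so daylight saving is in effect and Bryund Zone is at UTC+12:30.
16:57 Bryund Zone − 12h30m = 04:27 UTC.
1 March 2025 is a Saturday, so the first Friday is March 7 and the fourth is March 28.
1 October 2025 is a Wednesday, so Sundays fall on 5, 12, 19, 26; the last is October 26.
At the standard offset (UTC+13:00), 04:27 UTC + 13h = 17:27 Castara standard time.
Daylight saving runs 28 March – 26 October; the standard-time date in Castara, 25 February 2025, is outside that window, so Castara is on standard time at UTC+13:00.
04:27 UTC + 13h = 17:27 Castara.

17:27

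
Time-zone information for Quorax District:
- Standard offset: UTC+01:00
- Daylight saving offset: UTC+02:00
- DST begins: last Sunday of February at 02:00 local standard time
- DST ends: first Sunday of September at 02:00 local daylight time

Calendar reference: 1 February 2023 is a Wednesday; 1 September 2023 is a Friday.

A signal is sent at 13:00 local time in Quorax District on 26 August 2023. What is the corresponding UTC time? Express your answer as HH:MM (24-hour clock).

11:00

1 February 2023 is a Wednesday, so Sundays fall on 5, 12, 19, 26; the last is February 26.
1 September 2023 is a Friday, so the first Sunday is September 3.
26 August 2023 lies within the daylight-saving period (26 February – 3 September), so Quorax District is on daylight time, UTC+02:00.
13:00 local − 2h = 11:00 UTC.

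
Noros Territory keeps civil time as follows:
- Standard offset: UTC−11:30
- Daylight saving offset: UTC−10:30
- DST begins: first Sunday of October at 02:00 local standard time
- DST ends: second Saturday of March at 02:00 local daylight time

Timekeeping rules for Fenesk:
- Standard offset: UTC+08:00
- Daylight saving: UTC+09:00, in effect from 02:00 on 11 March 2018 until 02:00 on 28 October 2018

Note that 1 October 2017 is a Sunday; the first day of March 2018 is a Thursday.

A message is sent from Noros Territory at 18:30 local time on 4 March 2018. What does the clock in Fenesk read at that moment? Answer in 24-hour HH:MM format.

13:00

1 October 2017 is a Sunday, so the first Sunday is October 1.
1 March 2018 is a Thursday, so the first Saturday is March 3 and the second is March 10.
4 March 2018 falls between 1 October 2017 and 10 March 2018, so daylight saving is in effect and Noros Territory is at UTC−10:30.
18:30 Noros Territory + 10h30m = 05:00 UTC (rolling into the next day, 5 March 2018).
At the standard offset (UTC+08:00), 05:00 UTC + 8h = 13:00 Fenesk standard time.
The standard-time date in Fenesk, 5 March 2018, does not fall between 11 March and 28 October, so daylight saving is not in effect and Fenesk is at UTC+08:00.
05:00 UTC + 8h = 13:00 Fenesk.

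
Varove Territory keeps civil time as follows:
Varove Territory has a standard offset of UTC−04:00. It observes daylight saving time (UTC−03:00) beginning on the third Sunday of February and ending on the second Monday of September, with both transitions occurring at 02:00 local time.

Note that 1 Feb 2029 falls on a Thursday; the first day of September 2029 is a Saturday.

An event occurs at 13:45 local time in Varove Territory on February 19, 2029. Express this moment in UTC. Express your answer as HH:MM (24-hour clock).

1 February 2029 is a Thursday, so the first Sunday is February 4 and the third is February 18.
1 September 2029 is a Saturday, so the first Monday is September 3 and the second is September 10.
Daylight saving runs 18 February – 10 September; February 19, 2029 is inside that window, so Varove Territory is at UTC−03:00.
13:45 local + 3h = 16:45 UTC.

16:45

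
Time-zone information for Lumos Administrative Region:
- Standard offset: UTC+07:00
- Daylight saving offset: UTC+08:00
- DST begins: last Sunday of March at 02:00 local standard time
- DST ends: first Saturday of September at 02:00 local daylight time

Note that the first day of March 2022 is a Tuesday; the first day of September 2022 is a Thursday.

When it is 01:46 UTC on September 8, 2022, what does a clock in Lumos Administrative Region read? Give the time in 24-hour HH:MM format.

08:46

1 March 2022 is a Tuesday, so Sundays fall on 6, 13, 20, 27; the last is March 27.
1 September 2022 is a Thursday, so the first Saturday is September 3.
At the standard offset (UTC+07:00), 01:46 UTC + 7h = 08:46 Lumos Administrative Region standard time.
The standard-time date in Lumos Administrative Region, September 8, 2022, is outside the daylight-saving period (27 March – 3 September), so Lumos Administrative Region is on standard time, UTC+07:00.
01:46 UTC + 7h = 08:46 local.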